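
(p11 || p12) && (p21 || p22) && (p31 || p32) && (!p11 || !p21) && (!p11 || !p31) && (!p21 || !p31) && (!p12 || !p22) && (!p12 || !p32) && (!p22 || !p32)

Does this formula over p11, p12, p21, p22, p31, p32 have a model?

Try p11 = true.
Unit clause (!p21) forces p21 = false.
Unit clause (p22) forces p22 = true.
Unit clause (!p31) forces p31 = false.
Unit clause (p32) forces p32 = true.
Now (!p32) is unsatisfied and unit — conflict.
Backtrack on p11: now try p11 = false.
Unit clause (p12) forces p12 = true.
Unit clause (!p22) forces p22 = false.
Unit clause (p21) forces p21 = true.
Unit clause (!p31) forces p31 = false.
Unit clause (p32) forces p32 = true.
Now (!p32) is unsatisfied and unit — conflict.
Neither p11 = true nor p11 = false works.
No assignment satisfies every clause.

No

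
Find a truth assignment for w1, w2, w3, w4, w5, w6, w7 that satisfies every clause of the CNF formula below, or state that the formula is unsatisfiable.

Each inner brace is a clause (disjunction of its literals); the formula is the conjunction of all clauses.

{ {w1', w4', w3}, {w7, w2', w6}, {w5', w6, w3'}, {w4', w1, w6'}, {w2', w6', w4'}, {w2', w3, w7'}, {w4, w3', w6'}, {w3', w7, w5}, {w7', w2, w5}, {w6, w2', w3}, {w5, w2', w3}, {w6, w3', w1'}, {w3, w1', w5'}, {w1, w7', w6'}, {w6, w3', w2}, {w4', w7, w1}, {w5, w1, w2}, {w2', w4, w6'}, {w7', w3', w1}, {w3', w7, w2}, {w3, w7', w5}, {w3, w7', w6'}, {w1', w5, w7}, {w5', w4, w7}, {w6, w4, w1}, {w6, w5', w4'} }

Suppose w1 = 1.
Suppose w4 = 1.
From the singleton clause (w3), w3 = 1.
From the singleton clause (w6), w6 = 1.
From the singleton clause (w2'), w2 = 0.
From the singleton clause (w7), w7 = 1.
From the singleton clause (w5), w5 = 1.
All clauses are satisfied.

w1 ↦ 1, w2 ↦ 0, w3 ↦ 1, w4 ↦ 1, w5 ↦ 1, w6 ↦ 1, w7 ↦ 1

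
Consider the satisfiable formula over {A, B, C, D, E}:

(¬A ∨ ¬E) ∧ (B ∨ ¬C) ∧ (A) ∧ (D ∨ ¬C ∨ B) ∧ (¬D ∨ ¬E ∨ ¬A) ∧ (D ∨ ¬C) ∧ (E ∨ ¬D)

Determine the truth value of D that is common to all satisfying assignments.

False

Suppose D = True.
Unit clause (A) forces A = True.
Unit clause (¬E) forces E = False.
Now (E) is unsatisfied and unit — conflict.
So every satisfying assignment has D = False.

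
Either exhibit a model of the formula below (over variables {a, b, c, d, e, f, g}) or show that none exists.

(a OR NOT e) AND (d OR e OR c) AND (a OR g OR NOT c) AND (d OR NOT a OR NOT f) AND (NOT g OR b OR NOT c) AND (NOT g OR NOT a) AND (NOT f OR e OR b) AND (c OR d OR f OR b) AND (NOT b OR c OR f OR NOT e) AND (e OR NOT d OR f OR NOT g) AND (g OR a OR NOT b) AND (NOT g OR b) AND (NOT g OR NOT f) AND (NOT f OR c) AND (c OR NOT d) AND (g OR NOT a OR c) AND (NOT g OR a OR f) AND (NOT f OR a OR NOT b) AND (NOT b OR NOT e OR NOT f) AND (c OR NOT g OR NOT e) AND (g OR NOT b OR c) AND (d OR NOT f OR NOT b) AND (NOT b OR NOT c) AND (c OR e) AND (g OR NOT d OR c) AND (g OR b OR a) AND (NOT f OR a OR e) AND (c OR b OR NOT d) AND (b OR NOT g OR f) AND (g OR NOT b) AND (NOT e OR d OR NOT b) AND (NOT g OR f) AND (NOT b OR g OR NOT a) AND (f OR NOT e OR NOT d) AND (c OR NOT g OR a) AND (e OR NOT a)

a ↦ true, b ↦ false, c ↦ true, d ↦ true, e ↦ true, f ↦ true, g ↦ false

Try a = true.
The clause (NOT g) is unit, so g = false.
The clause (c) is unit, so c = true.
The clause (NOT b) is unit, so b = false.
The clause (e) is unit, so e = true.
Try d = true.
The clause (f) is unit, so f = true.
Every clause now holds.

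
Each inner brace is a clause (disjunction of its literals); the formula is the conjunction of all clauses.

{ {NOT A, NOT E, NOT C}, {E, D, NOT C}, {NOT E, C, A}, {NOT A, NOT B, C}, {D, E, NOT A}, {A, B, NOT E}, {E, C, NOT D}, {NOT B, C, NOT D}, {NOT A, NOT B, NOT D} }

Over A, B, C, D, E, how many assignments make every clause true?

There are 2^5 = 32 truth assignments over (A, B, C, D, E).
Split on C. With C = true, the clauses containing C are satisfied and NOT C drops from the rest; 5 of the 2^4 = 16 assignments to the other variables satisfy what remains.
With C = false, by the same count on the reduced clause set, 4 assignments work.
(One model: A=F, B=F, C=F, D=F, E=F.)
Total: 5 + 4 = 9.

9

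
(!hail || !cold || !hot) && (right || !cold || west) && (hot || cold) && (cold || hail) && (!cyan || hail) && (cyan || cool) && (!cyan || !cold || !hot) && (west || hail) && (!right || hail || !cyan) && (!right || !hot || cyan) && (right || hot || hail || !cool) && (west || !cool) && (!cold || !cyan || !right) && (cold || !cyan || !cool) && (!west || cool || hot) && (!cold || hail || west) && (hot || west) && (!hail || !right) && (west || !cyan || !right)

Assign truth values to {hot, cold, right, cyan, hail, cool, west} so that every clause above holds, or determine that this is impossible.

hot=true,  cold=false,  right=false,  cyan=true,  hail=true,  cool=false,  west=false

Suppose hot = true.
Suppose hail = true.
(!cold) alone gives cold = false.
(!right) alone gives right = false.
Suppose cyan = true.
(!cool) alone gives cool = false.
No clause remains; west is free.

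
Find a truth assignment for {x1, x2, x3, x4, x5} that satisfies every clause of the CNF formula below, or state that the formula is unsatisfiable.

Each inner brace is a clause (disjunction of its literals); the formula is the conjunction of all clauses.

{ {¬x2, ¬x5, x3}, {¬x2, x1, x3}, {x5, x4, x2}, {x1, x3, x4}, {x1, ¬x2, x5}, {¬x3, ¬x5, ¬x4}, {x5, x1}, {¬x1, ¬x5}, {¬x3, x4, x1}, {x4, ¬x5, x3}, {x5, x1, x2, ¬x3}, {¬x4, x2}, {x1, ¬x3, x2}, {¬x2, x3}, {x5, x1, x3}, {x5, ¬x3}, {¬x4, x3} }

Case x5 = True:
Unit clause (¬x1) forces x1 = False.
Case x2 = False:
Unit clause (¬x4) forces x4 = False.
Unit clause (x3) forces x3 = True.
But (¬x3) is also a unit clause — contradiction.
Backtrack on x2: now try x2 = True.
Unit clause (x3) forces x3 = True.
Unit clause (¬x4) forces x4 = False.
But (x4) is also a unit clause — contradiction.
Neither x2 = True nor x2 = False works.
Backtrack on x5: now try x5 = False.
Unit clause (x1) forces x1 = True.
Unit clause (¬x3) forces x3 = False.
Unit clause (¬x2) forces x2 = False.
Unit clause (x4) forces x4 = True.
But (¬x4) is also a unit clause — contradiction.
Neither x5 = True nor x5 = False works.

UNSATISFIABLE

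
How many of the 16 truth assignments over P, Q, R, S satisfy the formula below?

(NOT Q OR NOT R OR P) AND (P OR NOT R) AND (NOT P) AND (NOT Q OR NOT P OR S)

There are 2^4 = 16 truth assignments over (P, Q, R, S).
Check each against the 4 clauses (columns in the order P, Q, R, S):
  F F F F  ✓ satisfies all
  F F F T  ✓ satisfies all
  F F T F  ✗ fails (P OR NOT R)
  F F T T  ✗ fails (P OR NOT R)
  F T F F  ✓ satisfies all
  F T F T  ✓ satisfies all
  F T T F  ✗ fails (NOT Q OR NOT R OR P)
  F T T T  ✗ fails (NOT Q OR NOT R OR P)
  T F F F  ✗ fails (NOT P)
  T F F T  ✗ fails (NOT P)
  T F T F  ✗ fails (NOT P)
  T F T T  ✗ fails (NOT P)
  T T F F  ✗ fails (NOT P)
  T T F T  ✗ fails (NOT P)
  T T T F  ✗ fails (NOT P)
  T T T T  ✗ fails (NOT P)
4 of the 16 rows are models.

4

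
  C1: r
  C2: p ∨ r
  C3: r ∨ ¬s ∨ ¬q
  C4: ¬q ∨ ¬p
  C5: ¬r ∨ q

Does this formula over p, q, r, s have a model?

Unit clause (r) forces r = True.
Unit clause (q) forces q = True.
Unit clause (¬p) forces p = False.
All clauses hold; s can take either value.
A satisfying assignment: p: False; q: True; r: True; s: False.

Satisfiable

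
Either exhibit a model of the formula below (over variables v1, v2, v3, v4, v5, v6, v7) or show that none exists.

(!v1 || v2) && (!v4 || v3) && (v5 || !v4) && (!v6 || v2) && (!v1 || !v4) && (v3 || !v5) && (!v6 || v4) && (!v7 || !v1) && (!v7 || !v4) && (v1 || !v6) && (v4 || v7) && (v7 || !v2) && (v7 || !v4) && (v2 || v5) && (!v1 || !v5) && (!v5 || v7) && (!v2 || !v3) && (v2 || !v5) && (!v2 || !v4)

v1=false, v2=true, v3=false, v4=false, v5=false, v6=false, v7=true

Case v1 = false:
The clause (!v6) is unit, so v6 = false.
Case v4 = false:
The clause (v7) is unit, so v7 = true.
Case v3 = false:
The clause (!v5) is unit, so v5 = false.
The clause (v2) is unit, so v2 = true.
Every clause now holds.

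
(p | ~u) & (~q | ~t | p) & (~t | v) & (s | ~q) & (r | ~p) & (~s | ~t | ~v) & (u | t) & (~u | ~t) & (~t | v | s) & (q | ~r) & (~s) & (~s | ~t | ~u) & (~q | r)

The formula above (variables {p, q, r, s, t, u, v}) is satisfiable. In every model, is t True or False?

Suppose t = 0.
From the singleton clause (u), u = 1.
From the singleton clause (p), p = 1.
From the singleton clause (r), r = 1.
From the singleton clause (q), q = 1.
From the singleton clause (s), s = 1.
But (~s) is also a unit clause — contradiction.
So every satisfying assignment has t = True.

True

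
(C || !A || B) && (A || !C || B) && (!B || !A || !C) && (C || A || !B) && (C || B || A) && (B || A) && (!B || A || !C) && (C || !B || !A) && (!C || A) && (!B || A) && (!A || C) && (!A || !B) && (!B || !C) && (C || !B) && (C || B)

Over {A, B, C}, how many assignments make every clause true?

There are 2^3 = 8 truth assignments over (A, B, C).
Split on B. With B = true, the clauses containing B are satisfied and !B drops from the rest; 0 of the 2^2 = 4 assignments to the other variables satisfy what remains.
With B = false, by the same count on the reduced clause set, 1 assignment works.
(One model: A=T, B=F, C=T.)
Total: 0 + 1 = 1.

1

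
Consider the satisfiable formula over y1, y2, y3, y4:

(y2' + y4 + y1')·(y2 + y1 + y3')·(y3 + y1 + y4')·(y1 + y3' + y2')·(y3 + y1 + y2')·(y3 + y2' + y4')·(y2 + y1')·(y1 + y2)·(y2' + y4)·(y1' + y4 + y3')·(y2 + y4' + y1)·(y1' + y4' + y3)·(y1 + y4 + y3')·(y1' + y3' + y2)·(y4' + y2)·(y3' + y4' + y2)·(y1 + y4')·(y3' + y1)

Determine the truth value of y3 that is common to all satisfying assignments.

Suppose y3 = 0.
Case y1 = 1:
Unit clause (y2) forces y2 = 1.
Unit clause (y4) forces y4 = 1.
Now (y4') is unsatisfied and unit — conflict.
Undo y1 and try y1 = 0.
Unit clause (y4') forces y4 = 0.
Unit clause (y2') forces y2 = 0.
Now (y2) is unsatisfied and unit — conflict.
Neither y1 = 1 nor y1 = 0 works.
So every satisfying assignment has y3 = True.

True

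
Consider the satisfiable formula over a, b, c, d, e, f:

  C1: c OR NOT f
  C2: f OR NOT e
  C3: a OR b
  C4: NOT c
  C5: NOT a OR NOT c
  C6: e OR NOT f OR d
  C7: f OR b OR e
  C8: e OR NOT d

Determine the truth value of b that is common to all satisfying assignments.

True

Suppose b = false.
Unit clause (a) forces a = true.
Unit clause (NOT c) forces c = false.
Unit clause (NOT f) forces f = false.
Unit clause (NOT e) forces e = false.
That conflicts with the unit clause (e).
So every satisfying assignment has b = True.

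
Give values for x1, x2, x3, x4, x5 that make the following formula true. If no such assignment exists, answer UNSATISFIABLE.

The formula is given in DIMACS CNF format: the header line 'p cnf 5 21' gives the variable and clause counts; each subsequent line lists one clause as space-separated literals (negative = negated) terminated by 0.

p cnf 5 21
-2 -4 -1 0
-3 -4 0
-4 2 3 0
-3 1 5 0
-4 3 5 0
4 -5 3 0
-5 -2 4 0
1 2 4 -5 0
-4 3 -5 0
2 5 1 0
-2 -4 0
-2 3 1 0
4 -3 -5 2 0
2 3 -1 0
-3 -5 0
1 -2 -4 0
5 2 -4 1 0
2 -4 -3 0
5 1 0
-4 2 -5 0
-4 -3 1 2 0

Try x3 = True.
From the singleton clause (¬x4), x4 = False.
From the singleton clause (¬x5), x5 = False.
From the singleton clause (x1), x1 = True.
No clause remains; x2 is free.

x1=True,  x2=True,  x3=True,  x4=False,  x5=False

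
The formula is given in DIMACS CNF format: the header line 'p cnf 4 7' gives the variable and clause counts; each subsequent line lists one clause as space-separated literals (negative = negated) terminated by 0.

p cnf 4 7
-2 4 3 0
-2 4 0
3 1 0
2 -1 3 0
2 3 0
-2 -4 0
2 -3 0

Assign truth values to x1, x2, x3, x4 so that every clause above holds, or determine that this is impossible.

Suppose x2 = False.
From the singleton clause (x3), x3 = True.
But (¬x3) is also a unit clause — contradiction.
Backtrack on x2: now try x2 = True.
From the singleton clause (x4), x4 = True.
But (¬x4) is also a unit clause — contradiction.
Either choice for x2 ends in contradiction.

UNSATISFIABLE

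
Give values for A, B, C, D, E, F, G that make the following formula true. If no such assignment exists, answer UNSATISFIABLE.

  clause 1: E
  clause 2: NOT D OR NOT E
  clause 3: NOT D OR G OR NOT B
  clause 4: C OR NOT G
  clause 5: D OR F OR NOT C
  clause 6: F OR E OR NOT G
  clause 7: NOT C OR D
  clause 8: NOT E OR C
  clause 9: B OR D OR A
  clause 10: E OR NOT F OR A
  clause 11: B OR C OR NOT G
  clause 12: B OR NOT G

UNSATISFIABLE

The clause (E) is unit, so E = true.
The clause (NOT D) is unit, so D = false.
The clause (NOT C) is unit, so C = false.
But (C) is also a unit clause — contradiction.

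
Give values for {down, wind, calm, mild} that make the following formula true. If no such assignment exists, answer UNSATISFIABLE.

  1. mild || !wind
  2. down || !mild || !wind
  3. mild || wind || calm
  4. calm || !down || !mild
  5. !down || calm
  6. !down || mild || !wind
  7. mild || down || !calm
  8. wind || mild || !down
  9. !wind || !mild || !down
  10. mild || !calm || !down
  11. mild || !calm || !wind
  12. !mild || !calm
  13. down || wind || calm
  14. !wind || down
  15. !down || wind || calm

Try mild = true.
The clause (!calm) is unit, so calm = false.
The clause (!down) is unit, so down = false.
The clause (!wind) is unit, so wind = false.
Now (wind) is unsatisfied and unit — conflict.
That branch fails; take mild = false instead.
The clause (!wind) is unit, so wind = false.
The clause (calm) is unit, so calm = true.
The clause (down) is unit, so down = true.
Now (!down) is unsatisfied and unit — conflict.
Either choice for mild ends in contradiction.

UNSATISFIABLE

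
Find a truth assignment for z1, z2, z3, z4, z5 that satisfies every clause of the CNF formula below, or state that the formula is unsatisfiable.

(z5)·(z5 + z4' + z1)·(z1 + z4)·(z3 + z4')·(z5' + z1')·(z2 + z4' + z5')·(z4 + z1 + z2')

z1=0, z2=1, z3=1, z4=1, z5=1

The clause (z5) is unit, so z5 = 1.
The clause (z1') is unit, so z1 = 0.
The clause (z4) is unit, so z4 = 1.
The clause (z3) is unit, so z3 = 1.
The clause (z2) is unit, so z2 = 1.
This assignment satisfies each clause.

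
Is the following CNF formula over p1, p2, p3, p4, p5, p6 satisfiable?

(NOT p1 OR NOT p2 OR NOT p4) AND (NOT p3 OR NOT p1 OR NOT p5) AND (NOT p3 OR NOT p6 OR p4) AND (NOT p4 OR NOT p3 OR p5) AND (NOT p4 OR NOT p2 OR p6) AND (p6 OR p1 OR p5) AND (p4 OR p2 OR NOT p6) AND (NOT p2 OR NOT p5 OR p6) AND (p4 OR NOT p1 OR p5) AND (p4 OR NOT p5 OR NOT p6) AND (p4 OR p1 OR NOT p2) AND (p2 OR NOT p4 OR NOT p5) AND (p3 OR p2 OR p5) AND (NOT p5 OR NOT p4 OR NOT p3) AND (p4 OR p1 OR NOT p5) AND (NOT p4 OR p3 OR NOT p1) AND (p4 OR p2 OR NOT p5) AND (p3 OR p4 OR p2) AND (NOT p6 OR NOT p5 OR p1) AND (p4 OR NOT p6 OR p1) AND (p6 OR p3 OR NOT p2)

Satisfiable

Try p1 = false.
Try p6 = true.
From the singleton clause (NOT p5), p5 = false.
From the singleton clause (p4), p4 = true.
From the singleton clause (NOT p3), p3 = false.
From the singleton clause (p2), p2 = true.
All clauses are satisfied.
A satisfying assignment: p1: false; p2: true; p3: false; p4: true; p5: false; p6: true.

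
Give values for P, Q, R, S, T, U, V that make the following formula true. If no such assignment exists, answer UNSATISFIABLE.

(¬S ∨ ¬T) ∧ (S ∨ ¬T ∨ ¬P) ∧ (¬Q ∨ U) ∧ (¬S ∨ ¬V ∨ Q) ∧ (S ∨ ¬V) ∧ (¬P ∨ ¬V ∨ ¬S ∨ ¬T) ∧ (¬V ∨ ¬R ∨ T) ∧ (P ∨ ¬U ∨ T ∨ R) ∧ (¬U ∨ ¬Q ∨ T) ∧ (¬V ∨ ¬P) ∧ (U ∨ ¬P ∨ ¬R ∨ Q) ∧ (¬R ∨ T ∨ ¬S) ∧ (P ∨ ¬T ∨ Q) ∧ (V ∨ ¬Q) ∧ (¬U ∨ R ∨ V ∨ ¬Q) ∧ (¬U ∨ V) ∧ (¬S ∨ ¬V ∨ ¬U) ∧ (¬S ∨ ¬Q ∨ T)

P=True,  Q=False,  R=False,  S=False,  T=False,  U=False,  V=False

Branch on S: set S = False.
The clause (¬V) is unit, so V = False.
The clause (¬Q) is unit, so Q = False.
The clause (¬U) is unit, so U = False.
Branch on T: set T = False.
Branch on P: set P = True.
The clause (¬R) is unit, so R = False.
All clauses are satisfied.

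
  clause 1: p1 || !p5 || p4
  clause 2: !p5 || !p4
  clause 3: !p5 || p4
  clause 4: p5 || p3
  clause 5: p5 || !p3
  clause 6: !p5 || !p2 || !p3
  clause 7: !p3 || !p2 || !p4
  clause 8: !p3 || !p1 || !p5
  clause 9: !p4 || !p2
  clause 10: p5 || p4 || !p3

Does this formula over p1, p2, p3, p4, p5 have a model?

Unsatisfiable

Branch on p5: set p5 = false.
From the singleton clause (p3), p3 = true.
But (!p3) is also a unit clause — contradiction.
Undo p5 and try p5 = true.
From the singleton clause (!p4), p4 = false.
But (p4) is also a unit clause — contradiction.
Both values of p5 lead to a conflict.
No assignment satisfies every clause.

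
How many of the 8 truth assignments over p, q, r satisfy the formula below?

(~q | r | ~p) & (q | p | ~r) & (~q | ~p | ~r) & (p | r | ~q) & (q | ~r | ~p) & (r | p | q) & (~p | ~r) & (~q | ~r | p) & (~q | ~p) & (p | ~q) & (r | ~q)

There are 2^3 = 8 truth assignments over (p, q, r).
Split on r. With r = 1, the clauses containing r are satisfied and ~r drops from the rest; 0 of the 2^2 = 4 assignments to the other variables satisfy what remains.
With r = 0, by the same count on the reduced clause set, 1 assignment works.
Total: 0 + 1 = 1.

1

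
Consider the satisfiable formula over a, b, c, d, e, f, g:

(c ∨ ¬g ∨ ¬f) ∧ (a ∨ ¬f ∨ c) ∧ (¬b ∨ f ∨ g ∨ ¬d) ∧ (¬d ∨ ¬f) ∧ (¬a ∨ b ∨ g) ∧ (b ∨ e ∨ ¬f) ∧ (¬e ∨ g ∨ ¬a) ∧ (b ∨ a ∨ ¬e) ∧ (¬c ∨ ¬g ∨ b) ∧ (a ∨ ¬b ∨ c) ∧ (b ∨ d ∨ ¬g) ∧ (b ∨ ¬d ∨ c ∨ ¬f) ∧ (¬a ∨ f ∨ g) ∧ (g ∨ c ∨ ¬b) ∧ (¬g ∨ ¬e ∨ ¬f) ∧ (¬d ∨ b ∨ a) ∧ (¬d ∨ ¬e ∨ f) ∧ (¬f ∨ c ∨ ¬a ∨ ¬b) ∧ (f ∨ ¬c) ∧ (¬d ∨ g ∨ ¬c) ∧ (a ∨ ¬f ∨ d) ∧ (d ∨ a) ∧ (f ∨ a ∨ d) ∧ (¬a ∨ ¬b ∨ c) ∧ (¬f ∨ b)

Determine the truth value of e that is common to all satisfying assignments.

Suppose e = True.
Try d = False.
(a) alone gives a = True.
(g) alone gives g = True.
(b) alone gives b = True.
(¬f) alone gives f = False.
(¬c) alone gives c = False.
Now (c) is unsatisfied and unit — conflict.
So d must be the other value — set d = True.
(¬f) alone gives f = False.
Now (f) is unsatisfied and unit — conflict.
Both values of d lead to a conflict.
So every satisfying assignment has e = False.

False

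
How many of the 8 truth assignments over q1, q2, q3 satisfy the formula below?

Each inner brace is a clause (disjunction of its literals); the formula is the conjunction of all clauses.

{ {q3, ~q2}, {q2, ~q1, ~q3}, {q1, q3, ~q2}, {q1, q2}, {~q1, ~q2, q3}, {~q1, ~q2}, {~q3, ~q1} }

There are 2^3 = 8 truth assignments over (q1, q2, q3).
Check each against the 7 clauses (columns in the order q1, q2, q3):
  F F F  ✗ fails (q1 | q2)
  F F T  ✗ fails (q1 | q2)
  F T F  ✗ fails (q3 | ~q2)
  F T T  ✓ satisfies all
  T F F  ✓ satisfies all
  T F T  ✗ fails (q2 | ~q1 | ~q3)
  T T F  ✗ fails (q3 | ~q2)
  T T T  ✗ fails (~q1 | ~q2)
2 of the 8 rows are models.

2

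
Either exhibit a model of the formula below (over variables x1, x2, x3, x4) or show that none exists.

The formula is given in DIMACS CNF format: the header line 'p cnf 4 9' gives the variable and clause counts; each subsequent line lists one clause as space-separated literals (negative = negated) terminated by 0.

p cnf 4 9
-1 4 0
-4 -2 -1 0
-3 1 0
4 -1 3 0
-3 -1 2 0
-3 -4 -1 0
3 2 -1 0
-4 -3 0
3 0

UNSATISFIABLE

(x3) alone gives x3 = True.
(x1) alone gives x1 = True.
(x4) alone gives x4 = True.
That conflicts with the unit clause (¬x4).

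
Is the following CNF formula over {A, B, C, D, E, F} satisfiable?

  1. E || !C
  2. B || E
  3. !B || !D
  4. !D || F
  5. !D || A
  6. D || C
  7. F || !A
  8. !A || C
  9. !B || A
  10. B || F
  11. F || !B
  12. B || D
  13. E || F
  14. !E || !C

Unsatisfiable

Branch on E: set E = true.
The clause (!C) is unit, so C = false.
The clause (D) is unit, so D = true.
The clause (!B) is unit, so B = false.
The clause (F) is unit, so F = true.
The clause (A) is unit, so A = true.
But (!A) is also a unit clause — contradiction.
Undo E and try E = false.
The clause (!C) is unit, so C = false.
The clause (B) is unit, so B = true.
The clause (!D) is unit, so D = false.
But (D) is also a unit clause — contradiction.
Both values of E lead to a conflict.
No assignment satisfies every clause.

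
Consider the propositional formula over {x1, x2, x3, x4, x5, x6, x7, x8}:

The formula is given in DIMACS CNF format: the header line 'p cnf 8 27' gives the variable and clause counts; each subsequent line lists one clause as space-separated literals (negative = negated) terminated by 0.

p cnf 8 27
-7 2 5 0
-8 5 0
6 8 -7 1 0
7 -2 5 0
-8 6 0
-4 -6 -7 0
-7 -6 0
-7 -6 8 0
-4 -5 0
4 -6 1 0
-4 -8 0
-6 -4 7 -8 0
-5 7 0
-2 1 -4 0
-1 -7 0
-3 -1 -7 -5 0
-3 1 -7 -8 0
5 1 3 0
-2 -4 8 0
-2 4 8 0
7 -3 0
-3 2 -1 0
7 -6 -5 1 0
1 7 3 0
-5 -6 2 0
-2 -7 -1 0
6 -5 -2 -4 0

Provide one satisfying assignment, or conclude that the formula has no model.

Case x8 = False:
Case x7 = False:
Unit clause (¬x5) forces x5 = False.
Unit clause (¬x2) forces x2 = False.
Unit clause (¬x3) forces x3 = False.
Unit clause (x1) forces x1 = True.
All clauses hold; x4, x6 can take either value.

x1=True; x2=False; x3=False; x4=True; x5=False; x6=False; x7=False; x8=False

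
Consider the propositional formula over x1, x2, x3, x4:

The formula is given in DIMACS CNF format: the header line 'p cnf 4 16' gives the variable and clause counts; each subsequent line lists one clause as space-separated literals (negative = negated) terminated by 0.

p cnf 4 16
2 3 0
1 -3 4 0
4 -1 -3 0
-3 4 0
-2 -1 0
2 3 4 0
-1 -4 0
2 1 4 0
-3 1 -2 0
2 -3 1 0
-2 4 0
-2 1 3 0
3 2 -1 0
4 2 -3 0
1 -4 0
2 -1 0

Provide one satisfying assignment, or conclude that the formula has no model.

UNSATISFIABLE

Suppose x2 = True.
The clause (¬x1) is unit, so x1 = False.
The clause (¬x3) is unit, so x3 = False.
But (x3) is also a unit clause — contradiction.
Undo x2 and try x2 = False.
The clause (x3) is unit, so x3 = True.
The clause (x4) is unit, so x4 = True.
The clause (¬x1) is unit, so x1 = False.
But (x1) is also a unit clause — contradiction.
Either choice for x2 ends in contradiction.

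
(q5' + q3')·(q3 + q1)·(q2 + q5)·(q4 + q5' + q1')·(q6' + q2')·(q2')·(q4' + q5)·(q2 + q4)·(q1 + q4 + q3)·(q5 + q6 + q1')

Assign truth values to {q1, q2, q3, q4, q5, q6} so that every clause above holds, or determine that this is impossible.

q1 ↦ 1,  q2 ↦ 0,  q3 ↦ 0,  q4 ↦ 1,  q5 ↦ 1,  q6 ↦ 0

The clause (q2') is unit, so q2 = 0.
The clause (q5) is unit, so q5 = 1.
The clause (q3') is unit, so q3 = 0.
The clause (q1) is unit, so q1 = 1.
The clause (q4) is unit, so q4 = 1.
No clause remains; q6 is free.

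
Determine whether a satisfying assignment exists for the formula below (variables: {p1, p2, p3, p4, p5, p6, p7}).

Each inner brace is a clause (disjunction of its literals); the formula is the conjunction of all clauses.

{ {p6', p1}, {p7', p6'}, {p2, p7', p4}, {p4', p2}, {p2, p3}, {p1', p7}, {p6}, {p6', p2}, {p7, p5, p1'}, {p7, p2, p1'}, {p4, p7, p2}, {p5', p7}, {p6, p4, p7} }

The clause (p6) is unit, so p6 = 1.
The clause (p1) is unit, so p1 = 1.
The clause (p7') is unit, so p7 = 0.
That conflicts with the unit clause (p7).
No assignment satisfies every clause.

Unsatisfiable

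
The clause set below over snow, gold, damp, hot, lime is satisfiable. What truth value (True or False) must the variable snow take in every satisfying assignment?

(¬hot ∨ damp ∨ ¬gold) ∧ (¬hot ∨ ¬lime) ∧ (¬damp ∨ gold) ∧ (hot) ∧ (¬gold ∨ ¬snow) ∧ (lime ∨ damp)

Suppose snow = True.
(hot) alone gives hot = True.
(¬lime) alone gives lime = False.
(¬gold) alone gives gold = False.
(¬damp) alone gives damp = False.
Now (damp) is unsatisfied and unit — conflict.
So every satisfying assignment has snow = False.

False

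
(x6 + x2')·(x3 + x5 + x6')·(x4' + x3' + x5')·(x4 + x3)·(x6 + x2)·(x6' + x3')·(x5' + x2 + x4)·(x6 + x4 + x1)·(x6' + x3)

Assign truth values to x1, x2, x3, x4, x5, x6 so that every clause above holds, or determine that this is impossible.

UNSATISFIABLE

Try x6 = 1.
The clause (x3') is unit, so x3 = 0.
Now (x3) is unsatisfied and unit — conflict.
Undo x6 and try x6 = 0.
The clause (x2') is unit, so x2 = 0.
Now (x2) is unsatisfied and unit — conflict.
Neither x6 = 1 nor x6 = 0 works.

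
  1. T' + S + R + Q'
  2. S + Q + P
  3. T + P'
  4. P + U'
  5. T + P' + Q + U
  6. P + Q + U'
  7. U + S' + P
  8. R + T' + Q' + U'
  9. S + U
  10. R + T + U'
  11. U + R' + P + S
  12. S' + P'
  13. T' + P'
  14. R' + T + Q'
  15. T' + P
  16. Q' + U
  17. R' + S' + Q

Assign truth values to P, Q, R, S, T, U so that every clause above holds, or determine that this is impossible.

UNSATISFIABLE

Case T = 1:
The clause (P') is unit, so P = 0.
That conflicts with the unit clause (P).
Undo T and try T = 0.
The clause (P') is unit, so P = 0.
The clause (U') is unit, so U = 0.
The clause (S') is unit, so S = 0.
That conflicts with the unit clause (S).
Neither T = 1 nor T = 0 works.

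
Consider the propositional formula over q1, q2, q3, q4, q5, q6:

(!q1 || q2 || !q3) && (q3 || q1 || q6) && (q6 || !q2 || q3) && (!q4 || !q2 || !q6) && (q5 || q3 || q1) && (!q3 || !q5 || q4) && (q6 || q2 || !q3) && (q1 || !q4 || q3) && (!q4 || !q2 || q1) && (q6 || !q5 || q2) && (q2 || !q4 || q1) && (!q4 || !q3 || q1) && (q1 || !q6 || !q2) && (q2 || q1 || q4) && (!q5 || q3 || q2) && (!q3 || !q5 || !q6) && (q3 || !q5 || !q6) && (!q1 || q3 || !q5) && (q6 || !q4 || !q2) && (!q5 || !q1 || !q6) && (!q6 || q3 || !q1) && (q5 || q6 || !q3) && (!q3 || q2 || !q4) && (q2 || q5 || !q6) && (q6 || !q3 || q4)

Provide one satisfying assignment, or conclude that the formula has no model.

Branch on q1: set q1 = true.
Branch on q2: set q2 = true.
Branch on q6: set q6 = true.
Unit clause (!q4) forces q4 = false.
Unit clause (!q5) forces q5 = false.
Unit clause (q3) forces q3 = true.
All clauses are satisfied.

q1: true, q2: true, q3: true, q4: false, q5: false, q6: true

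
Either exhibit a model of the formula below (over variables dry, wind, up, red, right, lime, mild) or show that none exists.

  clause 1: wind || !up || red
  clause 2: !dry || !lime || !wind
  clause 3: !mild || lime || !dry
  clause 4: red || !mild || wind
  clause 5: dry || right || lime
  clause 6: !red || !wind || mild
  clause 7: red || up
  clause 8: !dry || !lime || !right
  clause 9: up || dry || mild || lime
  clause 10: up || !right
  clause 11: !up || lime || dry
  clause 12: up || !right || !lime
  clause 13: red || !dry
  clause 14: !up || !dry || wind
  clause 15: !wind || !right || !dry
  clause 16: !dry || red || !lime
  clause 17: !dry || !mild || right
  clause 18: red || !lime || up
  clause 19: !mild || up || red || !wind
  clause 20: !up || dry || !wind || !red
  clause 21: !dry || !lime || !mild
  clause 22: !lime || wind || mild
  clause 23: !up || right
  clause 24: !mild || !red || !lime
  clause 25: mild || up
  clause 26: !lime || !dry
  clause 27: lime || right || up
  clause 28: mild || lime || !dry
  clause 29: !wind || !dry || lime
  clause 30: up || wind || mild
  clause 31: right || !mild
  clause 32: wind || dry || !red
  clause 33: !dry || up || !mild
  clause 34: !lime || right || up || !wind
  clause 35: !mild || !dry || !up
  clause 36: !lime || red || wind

Try red = false.
The clause (up) is unit, so up = true.
The clause (wind) is unit, so wind = true.
The clause (!dry) is unit, so dry = false.
The clause (lime) is unit, so lime = true.
The clause (right) is unit, so right = true.
No clause remains; mild is free.

dry=false, wind=true, up=true, red=false, right=true, lime=true, mild=true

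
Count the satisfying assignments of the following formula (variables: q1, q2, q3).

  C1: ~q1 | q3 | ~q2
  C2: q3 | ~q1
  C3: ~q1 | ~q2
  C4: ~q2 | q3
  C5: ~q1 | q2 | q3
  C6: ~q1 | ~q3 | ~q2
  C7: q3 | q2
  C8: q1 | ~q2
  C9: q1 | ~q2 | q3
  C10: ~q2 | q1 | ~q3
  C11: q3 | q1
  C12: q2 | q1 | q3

2

There are 2^3 = 8 truth assignments over (q1, q2, q3).
Check each against the 12 clauses (columns in the order q1, q2, q3):
  F F F  ✗ fails (q3 | q2)
  F F T  ✓ satisfies all
  F T F  ✗ fails (~q2 | q3)
  F T T  ✗ fails (q1 | ~q2)
  T F F  ✗ fails (q3 | ~q1)
  T F T  ✓ satisfies all
  T T F  ✗ fails (~q1 | q3 | ~q2)
  T T T  ✗ fails (~q1 | ~q2)
2 of the 8 rows are models.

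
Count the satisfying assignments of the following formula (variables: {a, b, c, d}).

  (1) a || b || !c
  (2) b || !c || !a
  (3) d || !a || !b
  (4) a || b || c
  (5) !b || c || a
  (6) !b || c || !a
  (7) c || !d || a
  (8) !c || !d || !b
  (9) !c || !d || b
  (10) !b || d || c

3

There are 2^4 = 16 truth assignments over (a, b, c, d).
Check each against the 10 clauses (columns in the order a, b, c, d):
  F F F F  ✗ fails (a || b || c)
  F F F T  ✗ fails (a || b || c)
  F F T F  ✗ fails (a || b || !c)
  F F T T  ✗ fails (a || b || !c)
  F T F F  ✗ fails (!b || c || a)
  F T F T  ✗ fails (!b || c || a)
  F T T F  ✓ satisfies all
  F T T T  ✗ fails (!c || !d || !b)
  T F F F  ✓ satisfies all
  T F F T  ✓ satisfies all
  T F T F  ✗ fails (b || !c || !a)
  T F T T  ✗ fails (b || !c || !a)
  T T F F  ✗ fails (d || !a || !b)
  T T F T  ✗ fails (!b || c || !a)
  T T T F  ✗ fails (d || !a || !b)
  T T T T  ✗ fails (!c || !d || !b)
3 of the 16 rows are models.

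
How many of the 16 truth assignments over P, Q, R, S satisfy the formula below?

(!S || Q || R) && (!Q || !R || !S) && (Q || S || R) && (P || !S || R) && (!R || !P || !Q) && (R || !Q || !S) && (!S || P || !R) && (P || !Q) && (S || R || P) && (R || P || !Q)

4

There are 2^4 = 16 truth assignments over (P, Q, R, S).
Check each against the 10 clauses (columns in the order P, Q, R, S):
  F F F F  ✗ fails (Q || S || R)
  F F F T  ✗ fails (!S || Q || R)
  F F T F  ✓ satisfies all
  F F T T  ✗ fails (!S || P || !R)
  F T F F  ✗ fails (P || !Q)
  F T F T  ✗ fails (P || !S || R)
  F T T F  ✗ fails (P || !Q)
  F T T T  ✗ fails (!Q || !R || !S)
  T F F F  ✗ fails (Q || S || R)
  T F F T  ✗ fails (!S || Q || R)
  T F T F  ✓ satisfies all
  T F T T  ✓ satisfies all
  T T F F  ✓ satisfies all
  T T F T  ✗ fails (R || !Q || !S)
  T T T F  ✗ fails (!R || !P || !Q)
  T T T T  ✗ fails (!Q || !R || !S)
4 of the 16 rows are models.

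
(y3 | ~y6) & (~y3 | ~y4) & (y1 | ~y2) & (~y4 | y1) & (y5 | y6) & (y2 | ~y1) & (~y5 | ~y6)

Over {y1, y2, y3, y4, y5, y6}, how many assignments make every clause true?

There are 2^6 = 64 truth assignments over (y1, y2, y3, y4, y5, y6).
Split on y3. With y3 = 1, the clauses containing y3 are satisfied and ~y3 drops from the rest; 4 of the 2^5 = 32 assignments to the other variables satisfy what remains.
With y3 = 0, by the same count on the reduced clause set, 3 assignments work.
Total: 4 + 3 = 7.

7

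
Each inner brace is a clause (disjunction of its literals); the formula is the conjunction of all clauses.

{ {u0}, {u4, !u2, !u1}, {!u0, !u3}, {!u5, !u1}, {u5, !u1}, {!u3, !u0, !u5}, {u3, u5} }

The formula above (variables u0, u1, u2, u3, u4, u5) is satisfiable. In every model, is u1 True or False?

False

Suppose u1 = true.
Unit clause (u0) forces u0 = true.
Unit clause (!u3) forces u3 = false.
Unit clause (!u5) forces u5 = false.
But (u5) is also a unit clause — contradiction.
So every satisfying assignment has u1 = False.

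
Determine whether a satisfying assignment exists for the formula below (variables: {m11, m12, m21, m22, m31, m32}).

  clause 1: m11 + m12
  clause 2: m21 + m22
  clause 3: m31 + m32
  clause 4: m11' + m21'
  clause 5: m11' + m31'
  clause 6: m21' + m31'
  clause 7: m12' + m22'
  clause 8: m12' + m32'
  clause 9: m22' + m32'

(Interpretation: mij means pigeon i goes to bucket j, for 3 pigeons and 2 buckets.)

Case m11 = 1:
(m21') alone gives m21 = 0.
(m22) alone gives m22 = 1.
(m31') alone gives m31 = 0.
(m32) alone gives m32 = 1.
Now (m32') is unsatisfied and unit — conflict.
Backtrack on m11: now try m11 = 0.
(m12) alone gives m12 = 1.
(m22') alone gives m22 = 0.
(m21) alone gives m21 = 1.
(m31') alone gives m31 = 0.
(m32) alone gives m32 = 1.
Now (m32') is unsatisfied and unit — conflict.
Either choice for m11 ends in contradiction.
No assignment satisfies every clause.

No, unsatisfiable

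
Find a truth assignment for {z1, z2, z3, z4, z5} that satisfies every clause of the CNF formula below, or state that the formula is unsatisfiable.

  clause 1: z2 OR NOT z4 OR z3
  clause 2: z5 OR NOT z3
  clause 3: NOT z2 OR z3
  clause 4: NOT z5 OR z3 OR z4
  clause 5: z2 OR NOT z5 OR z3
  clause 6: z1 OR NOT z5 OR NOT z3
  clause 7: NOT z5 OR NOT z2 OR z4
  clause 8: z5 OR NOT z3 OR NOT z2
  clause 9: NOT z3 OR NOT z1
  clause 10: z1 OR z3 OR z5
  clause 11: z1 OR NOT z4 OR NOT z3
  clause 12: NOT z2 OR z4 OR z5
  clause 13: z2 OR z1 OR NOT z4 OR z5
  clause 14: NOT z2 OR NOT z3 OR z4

Case z5 = false:
From the singleton clause (NOT z3), z3 = false.
From the singleton clause (NOT z2), z2 = false.
From the singleton clause (NOT z4), z4 = false.
From the singleton clause (z1), z1 = true.
Every clause now holds.

z1 ↦ true,  z2 ↦ false,  z3 ↦ false,  z4 ↦ false,  z5 ↦ false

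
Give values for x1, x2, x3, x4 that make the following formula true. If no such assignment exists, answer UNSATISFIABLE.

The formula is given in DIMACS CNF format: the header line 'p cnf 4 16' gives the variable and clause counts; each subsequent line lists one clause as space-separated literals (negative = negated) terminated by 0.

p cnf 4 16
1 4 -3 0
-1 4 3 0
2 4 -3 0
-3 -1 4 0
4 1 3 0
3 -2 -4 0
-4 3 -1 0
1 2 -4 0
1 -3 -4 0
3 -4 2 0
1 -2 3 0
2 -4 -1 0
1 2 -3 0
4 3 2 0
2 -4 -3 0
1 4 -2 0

x1=True,  x2=True,  x3=True,  x4=True

Try x1 = True.
Try x4 = True.
Unit clause (x3) forces x3 = True.
Unit clause (x2) forces x2 = True.
Every clause now holds.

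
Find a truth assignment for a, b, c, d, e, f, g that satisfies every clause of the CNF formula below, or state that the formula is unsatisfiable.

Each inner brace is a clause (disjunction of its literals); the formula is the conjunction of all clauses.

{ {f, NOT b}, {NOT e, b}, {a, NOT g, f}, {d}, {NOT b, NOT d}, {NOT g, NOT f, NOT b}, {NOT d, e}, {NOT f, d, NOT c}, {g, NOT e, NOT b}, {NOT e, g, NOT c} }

Unit clause (d) forces d = true.
Unit clause (NOT b) forces b = false.
Unit clause (NOT e) forces e = false.
Now (e) is unsatisfied and unit — conflict.

UNSATISFIABLE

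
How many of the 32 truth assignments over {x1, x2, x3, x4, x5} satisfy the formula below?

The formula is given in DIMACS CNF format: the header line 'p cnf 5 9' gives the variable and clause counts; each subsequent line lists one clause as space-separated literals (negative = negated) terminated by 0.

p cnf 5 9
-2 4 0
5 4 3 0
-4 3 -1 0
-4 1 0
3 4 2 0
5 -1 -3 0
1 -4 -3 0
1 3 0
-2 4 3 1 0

5

There are 2^5 = 32 truth assignments over (x1, x2, x3, x4, x5).
Split on x2. With x2 = True, the clauses containing x2 are satisfied and ¬x2 drops from the rest; 1 of the 2^4 = 16 assignments to the other variables satisfy what remains.
With x2 = False, by the same count on the reduced clause set, 4 assignments work.
(One model: x1=F, x2=F, x3=T, x4=F, x5=F.)
Total: 1 + 4 = 5.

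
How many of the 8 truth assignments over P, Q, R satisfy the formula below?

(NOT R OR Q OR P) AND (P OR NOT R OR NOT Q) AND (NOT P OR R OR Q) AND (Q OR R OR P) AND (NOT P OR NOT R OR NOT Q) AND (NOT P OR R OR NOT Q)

There are 2^3 = 8 truth assignments over (P, Q, R).
Check each against the 6 clauses (columns in the order P, Q, R):
  F F F  ✗ fails (Q OR R OR P)
  F F T  ✗ fails (NOT R OR Q OR P)
  F T F  ✓ satisfies all
  F T T  ✗ fails (P OR NOT R OR NOT Q)
  T F F  ✗ fails (NOT P OR R OR Q)
  T F T  ✓ satisfies all
  T T F  ✗ fails (NOT P OR R OR NOT Q)
  T T T  ✗ fails (NOT P OR NOT R OR NOT Q)
2 of the 8 rows are models.

2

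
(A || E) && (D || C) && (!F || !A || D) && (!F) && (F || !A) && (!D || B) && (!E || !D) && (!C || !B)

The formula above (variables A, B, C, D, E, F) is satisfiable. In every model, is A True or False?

False

Suppose A = true.
The clause (!F) is unit, so F = false.
Now (F) is unsatisfied and unit — conflict.
So every satisfying assignment has A = False.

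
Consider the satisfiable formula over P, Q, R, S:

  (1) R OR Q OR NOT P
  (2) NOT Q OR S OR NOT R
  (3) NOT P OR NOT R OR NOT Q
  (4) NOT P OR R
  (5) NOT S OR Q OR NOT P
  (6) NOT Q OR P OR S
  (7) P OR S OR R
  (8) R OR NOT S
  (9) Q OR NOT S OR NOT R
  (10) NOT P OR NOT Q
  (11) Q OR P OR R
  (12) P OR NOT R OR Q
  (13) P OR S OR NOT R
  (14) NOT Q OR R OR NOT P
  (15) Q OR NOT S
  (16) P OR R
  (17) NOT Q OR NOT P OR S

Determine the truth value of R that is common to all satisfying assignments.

Suppose R = false.
(NOT P) alone gives P = false.
But (P) is also a unit clause — contradiction.
So every satisfying assignment has R = True.

True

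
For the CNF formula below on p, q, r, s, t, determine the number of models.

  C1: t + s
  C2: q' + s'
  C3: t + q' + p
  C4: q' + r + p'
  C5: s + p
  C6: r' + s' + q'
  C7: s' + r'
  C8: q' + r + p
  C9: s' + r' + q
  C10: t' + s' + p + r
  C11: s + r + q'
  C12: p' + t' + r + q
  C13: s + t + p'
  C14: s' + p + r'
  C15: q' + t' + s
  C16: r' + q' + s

There are 2^5 = 32 truth assignments over (p, q, r, s, t).
Split on p. With p = 1, the clauses containing p are satisfied and p' drops from the rest; 2 of the 2^4 = 16 assignments to the other variables satisfy what remains.
With p = 0, by the same count on the reduced clause set, 1 assignment works.
Total: 2 + 1 = 3.

3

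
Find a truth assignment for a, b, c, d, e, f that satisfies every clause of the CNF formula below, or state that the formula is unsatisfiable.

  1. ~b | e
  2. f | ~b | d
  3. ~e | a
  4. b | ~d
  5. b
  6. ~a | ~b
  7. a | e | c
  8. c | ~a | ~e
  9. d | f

UNSATISFIABLE

From the singleton clause (b), b = 1.
From the singleton clause (e), e = 1.
From the singleton clause (a), a = 1.
But (~a) is also a unit clause — contradiction.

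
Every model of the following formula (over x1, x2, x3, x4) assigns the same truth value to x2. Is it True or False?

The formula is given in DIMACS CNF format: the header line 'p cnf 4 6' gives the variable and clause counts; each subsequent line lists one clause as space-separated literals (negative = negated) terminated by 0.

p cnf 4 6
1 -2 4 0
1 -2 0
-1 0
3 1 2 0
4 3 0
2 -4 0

False

Suppose x2 = True.
From the singleton clause (x1), x1 = True.
Now (¬x1) is unsatisfied and unit — conflict.
So every satisfying assignment has x2 = False.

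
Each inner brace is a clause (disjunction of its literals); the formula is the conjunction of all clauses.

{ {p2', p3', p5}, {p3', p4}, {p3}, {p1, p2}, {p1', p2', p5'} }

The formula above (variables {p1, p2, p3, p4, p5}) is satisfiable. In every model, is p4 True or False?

Suppose p4 = 0.
Unit clause (p3') forces p3 = 0.
But (p3) is also a unit clause — contradiction.
So every satisfying assignment has p4 = True.

True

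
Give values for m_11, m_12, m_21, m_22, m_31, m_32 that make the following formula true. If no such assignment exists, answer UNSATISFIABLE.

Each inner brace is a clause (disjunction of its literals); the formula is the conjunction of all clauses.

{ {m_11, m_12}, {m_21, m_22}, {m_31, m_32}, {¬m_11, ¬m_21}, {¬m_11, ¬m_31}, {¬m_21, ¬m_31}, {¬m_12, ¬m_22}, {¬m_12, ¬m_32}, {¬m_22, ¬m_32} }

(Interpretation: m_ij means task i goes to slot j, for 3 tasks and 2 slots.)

UNSATISFIABLE

Suppose m_11 = True.
Unit clause (¬m_21) forces m_21 = False.
Unit clause (m_22) forces m_22 = True.
Unit clause (¬m_31) forces m_31 = False.
Unit clause (m_32) forces m_32 = True.
That conflicts with the unit clause (¬m_32).
Backtrack on m_11: now try m_11 = False.
Unit clause (m_12) forces m_12 = True.
Unit clause (¬m_22) forces m_22 = False.
Unit clause (m_21) forces m_21 = True.
Unit clause (¬m_31) forces m_31 = False.
Unit clause (m_32) forces m_32 = True.
That conflicts with the unit clause (¬m_32).
Both values of m_11 lead to a conflict.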